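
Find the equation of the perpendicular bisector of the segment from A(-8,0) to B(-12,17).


Midpoint = (-10, 8.5)
Slope of AB = dy/dx = 17/(-4) = -4.2500
Perp slope = -dx/dy = 4/17 = 0.2353
b = My - (perp slope)*Mx = 8.5 + (-4*(-10))/17 = 8.5 + 2.3529 = 10.8529

y = 0.2353x + 10.8529


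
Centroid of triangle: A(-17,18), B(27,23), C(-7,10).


Gx = (-17+27- 7)/3 = 3/3 = 1.0000
Gy = (18+23+10)/3 = 51/3 = 17.0000

G = (1.0000, 17.0000)


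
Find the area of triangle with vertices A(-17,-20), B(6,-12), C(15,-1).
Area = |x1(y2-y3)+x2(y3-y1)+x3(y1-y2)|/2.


-17*(-12+ 1) = 187
6*(-1+ 20) = 114
15*(-20+ 12) = -120
sum = 181
Area = |181|/2 = 90.5000

90.5000 sq units


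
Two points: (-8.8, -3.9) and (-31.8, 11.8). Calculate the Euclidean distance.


dx = -31.8 + 8.8 = -23.0
dy = 11.8 + 3.9 = 15.7
d = sqrt(529.0 + 246.49) = sqrt(775.49) = 27.8476

27.8476


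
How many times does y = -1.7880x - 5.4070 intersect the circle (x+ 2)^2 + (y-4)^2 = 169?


Substitute y = -1.7880x - 5.4070: (x+ 2)^2 + (-1.7880x- 5.4070-4)^2 = 169
Expand to Ax^2 + Bx + C = 0, where b-k = -9.407
A = 1+m^2 = 4.196944
B = 2(m(b-k) - h) = 2(-1.7880*(-9.407) + 2) = 37.639432
C = h^2 + (b-k)^2 - r^2 = 4 + 88.491649 - 169 = -76.508351
disc = B^2-4AC = 1416.7268 + 1284.4051 = 2701.1319
disc > 0

2 intersection points


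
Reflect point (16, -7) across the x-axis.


Reflection rule for x-axis: (x, -y)
(16, -7) -> (16, 7)

(16, 7)


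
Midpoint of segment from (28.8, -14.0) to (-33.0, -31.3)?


Mx = (28.8 - 33.0)/2 = -4.2/2 = -2.1000
My = (-14.0 - 31.3)/2 = -45.3/2 = -22.6500

(-2.1000, -22.6500)


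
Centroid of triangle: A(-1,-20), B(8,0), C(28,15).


Gx = (-1+8+28)/3 = 35/3 = 11.6667
Gy = (-20+0+15)/3 = -5/3 = -1.6667

G = (11.6667, -1.6667)


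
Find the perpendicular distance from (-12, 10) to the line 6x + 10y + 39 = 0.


|6*(-12) + 10*10 + 39| = |67| = 67
sqrt(36 + 100) = sqrt(136) = 11.6619
d = 67/sqrt(136) = 5.7452

5.7452


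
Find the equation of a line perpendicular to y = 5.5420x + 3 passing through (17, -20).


Perpendicular slope = -1/m1 = -1/5.5420 = -0.1804
b2 = y0 - m2*x0 = -20 + 17/5.5420 = -20 + 3.0675 = -16.9325

y = -0.1804x - 16.9325


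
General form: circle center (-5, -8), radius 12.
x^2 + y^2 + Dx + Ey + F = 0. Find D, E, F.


(x+ 5)^2 + (y+ 8)^2 = 12^2
D = -2h = 10, E = -2k = 16
F = h^2+k^2-r^2 = 25+64-144 = -55

D = 10, E = 16, F = -55


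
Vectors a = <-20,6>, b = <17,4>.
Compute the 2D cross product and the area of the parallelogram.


cross = -20*4 - 6*17 = -80 - 102 = -182
Parallelogram area = |-182| = 182

cross = -182, parallelogram area = 182


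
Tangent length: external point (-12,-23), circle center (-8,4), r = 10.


d = sqrt((-12+ 8)^2 + (-23-4)^2) = sqrt(16+729) = 27.2947
L = sqrt(745.0000 - 100) = sqrt(645.0000) = 25.3969

25.3969


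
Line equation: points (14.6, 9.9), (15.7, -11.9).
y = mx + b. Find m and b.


m = (-21.8)/(1.1) = -19.8182
b = y1 - m*x1 = 9.9 - (-21.8*14.6)/(1.1) = 9.9 + 289.3455 = 299.2455

y = -19.8182x + 299.2455


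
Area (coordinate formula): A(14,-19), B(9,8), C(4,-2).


14*(8+ 2) = 140
9*(-2+ 19) = 153
4*(-19-8) = -108
sum = 185
Area = |185|/2 = 92.5000

92.5000 sq units


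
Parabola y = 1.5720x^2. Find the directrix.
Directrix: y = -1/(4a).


a = 1.5720
1/(4a) = 0.1590
directrix: y = -0.1590 = -0.1590

y = -0.1590


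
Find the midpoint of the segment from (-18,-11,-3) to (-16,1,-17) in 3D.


Mx = (-18- 16)/2 = -17.0000
My = (-11+1)/2 = -5.0000
Mz = (-3- 17)/2 = -10.0000

M = (-17.0000, -5.0000, -10.0000)


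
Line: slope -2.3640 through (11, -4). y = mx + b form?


y + 4 = -2.3640(x - 11)
y = -2.3640x - 4 + 2.3640*11
y = -2.3640x + 22.0040

y = -2.3640x + 22.0040


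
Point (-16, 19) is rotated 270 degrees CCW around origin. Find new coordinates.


cos(270) = 0, sin(270) = -1
x' = -16*0 - 19*(-1) = 19
y' = -16*(-1) + 19*0 = 16

(19, 16)


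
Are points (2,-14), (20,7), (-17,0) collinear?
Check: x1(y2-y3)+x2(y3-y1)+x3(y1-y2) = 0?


2*(7-0) + 20*(0+ 14) - 17*(-14-7)
= 14 + 280 + 357 = 651

No, not collinear (determinant = 651)


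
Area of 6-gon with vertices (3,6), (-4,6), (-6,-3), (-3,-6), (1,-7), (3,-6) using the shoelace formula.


sum(xi*y_{i+1}) = 3*6 - 4*(-3) - 6*(-6) - 3*(-7) + 1*(-6) + 3*6 = 99
sum(yi*x_{i+1}) = 6*(-4) + 6*(-6) - 3*(-3) - 6*1 - 7*3 - 6*3 = -96
Area = |99 + 96|/2 = 195/2 = 97.5000

97.5000 sq units


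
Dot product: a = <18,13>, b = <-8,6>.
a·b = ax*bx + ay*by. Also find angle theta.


a·b = 18*(-8) + 13*6 = -144 + 78 = -66
|a| = sqrt(324+169) = 22.2036
|b| = sqrt(64+36) = 10.0000
cos(theta) = -66/(sqrt(493)*sqrt(100)) = -66/sqrt(49300) = -0.297249
theta = arccos(-66/sqrt(49300)) = 107.2924 degrees

a·b = -66, theta = 107.2924 deg


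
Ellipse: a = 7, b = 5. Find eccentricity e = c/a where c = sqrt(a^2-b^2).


c = sqrt(49-25) = sqrt(24) = 4.8990
e = c/a = sqrt(24)/7 = 0.6999

e = 0.6999


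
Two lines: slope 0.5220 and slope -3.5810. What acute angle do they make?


m1-m2 = 4.103
1+m1*m2 = -0.869282
tan(theta) = |4.103/(-0.869282)| = 4.719987
theta = arctan(|4.103/(-0.869282)|) = 78.0379 degrees (acute angle)

78.0379 degrees


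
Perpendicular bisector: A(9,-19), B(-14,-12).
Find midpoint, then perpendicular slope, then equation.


Midpoint = (-2.5, -15.5)
Slope of AB = dy/dx = 7/(-23) = -0.3043
Perp slope = -dx/dy = 23/7 = 3.2857
b = My - (perp slope)*Mx = -15.5 + (-23*(-2.5))/7 = -15.5 + 8.2143 = -7.2857

y = 3.2857x - 7.2857


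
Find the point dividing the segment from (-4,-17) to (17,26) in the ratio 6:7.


Px = (6*17 + 7*(-4))/13 = 74/13 = 5.6923
Py = (6*26 + 7*(-17))/13 = 37/13 = 2.8462

P = (5.6923, 2.8462)


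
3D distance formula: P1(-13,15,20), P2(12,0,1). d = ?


dx=25, dy=-15, dz=-19
d = sqrt(625+225+361) = sqrt(1211) = 34.7994

34.7994


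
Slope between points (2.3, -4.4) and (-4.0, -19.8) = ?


dy = -19.8 + 4.4 = -15.4
dx = -4.0 - 2.3 = -6.3
m = -15.4/(-6.3) = 2.4444

m = 2.4444


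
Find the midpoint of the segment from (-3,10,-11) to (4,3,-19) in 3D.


Mx = (-3+4)/2 = 0.5000
My = (10+3)/2 = 6.5000
Mz = (-11- 19)/2 = -15.0000

M = (0.5000, 6.5000, -15.0000)


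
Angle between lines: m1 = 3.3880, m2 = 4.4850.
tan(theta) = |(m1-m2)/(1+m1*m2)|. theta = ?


m1-m2 = -1.097
1+m1*m2 = 16.19518
tan(theta) = |-1.097/16.19518| = 0.067736
theta = arctan(|-1.097/16.19518|) = 3.8751 degrees (acute angle)

3.8751 degrees


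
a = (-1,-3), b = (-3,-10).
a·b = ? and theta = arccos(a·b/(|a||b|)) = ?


a·b = -1*(-3) - 3*(-10) = 3 + 30 = 33
|a| = sqrt(1+9) = 3.1623
|b| = sqrt(9+100) = 10.4403
cos(theta) = 33/(sqrt(10)*sqrt(109)) = 33/sqrt(1090) = 0.999541
theta = arccos(33/sqrt(1090)) = 1.7357 degrees

a·b = 33, theta = 1.7357 deg


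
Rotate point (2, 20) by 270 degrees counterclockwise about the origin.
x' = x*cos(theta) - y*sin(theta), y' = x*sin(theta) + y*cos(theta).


cos(270) = 0, sin(270) = -1
x' = 2*0 - 20*(-1) = 20
y' = 2*(-1) + 20*0 = -2

(20, -2)


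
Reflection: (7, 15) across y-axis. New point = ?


Reflection rule for y-axis: (-x, y)
(7, 15) -> (-7, 15)

(-7, 15)


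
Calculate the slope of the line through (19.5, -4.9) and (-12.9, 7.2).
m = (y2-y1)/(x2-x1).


dy = 7.2 + 4.9 = 12.1
dx = -12.9 - 19.5 = -32.4
m = 12.1/(-32.4) = -0.3735

m = -0.3735


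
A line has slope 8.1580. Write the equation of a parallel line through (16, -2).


Parallel lines have equal slopes.
m2 = 8.1580
b2 = -2 - 8.1580*16 = -132.5280

y = 8.1580x - 132.5280


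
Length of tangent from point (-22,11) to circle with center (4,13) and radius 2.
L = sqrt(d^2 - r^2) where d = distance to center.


d = sqrt((-22-4)^2 + (11-13)^2) = sqrt(676+4) = 26.0768
L = sqrt(680.0000 - 4) = sqrt(676.0000) = 26.0000

26.0000


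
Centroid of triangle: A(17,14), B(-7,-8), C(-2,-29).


Gx = (17- 7- 2)/3 = 8/3 = 2.6667
Gy = (14- 8- 29)/3 = -23/3 = -7.6667

G = (2.6667, -7.6667)


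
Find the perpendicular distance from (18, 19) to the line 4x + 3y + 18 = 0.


|4*18 + 3*19 + 18| = |147| = 147
sqrt(16 + 9) = sqrt(25) = 5.0000
d = 147/sqrt(25) = 29.4000

29.4000


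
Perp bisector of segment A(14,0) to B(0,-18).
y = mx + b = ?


Midpoint = (7, -9)
Slope of AB = dy/dx = -18/(-14) = 1.2857
Perp slope = -dx/dy = -14/18 = -0.7778
b = My - (perp slope)*Mx = -9 + (-14*7)/(-18) = -9 + 5.4444 = -3.5556

y = -0.7778x - 3.5556


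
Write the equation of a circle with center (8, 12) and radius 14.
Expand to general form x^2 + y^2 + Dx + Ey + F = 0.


(x-8)^2 + (y-12)^2 = 14^2
D = -2h = -16, E = -2k = -24
F = h^2+k^2-r^2 = 64+144-196 = 12

x^2 + y^2 - 16x - 24y + 12 = 0


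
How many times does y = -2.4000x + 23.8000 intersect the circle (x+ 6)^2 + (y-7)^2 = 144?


Substitute y = -2.4000x + 23.8000: (x+ 6)^2 + (-2.4000x+23.8000-7)^2 = 144
Expand to Ax^2 + Bx + C = 0, where b-k = 16.8
A = 1+m^2 = 6.76
B = 2(m(b-k) - h) = 2(-2.4000*16.8 + 6) = -68.64
C = h^2 + (b-k)^2 - r^2 = 36 + 282.24 - 144 = 174.24
disc = B^2-4AC = 4711.4496 - 4711.4496 = 0
disc = 0

1 intersection point (tangent)


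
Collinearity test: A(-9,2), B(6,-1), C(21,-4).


-9*(-1+ 4) + 6*(-4-2) + 21*(2+ 1)
= -27 - 36 + 63 = 0

Yes, collinear (determinant = 0)


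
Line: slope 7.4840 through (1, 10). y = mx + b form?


y - 10 = 7.4840(x - 1)
y = 7.4840x + 10 - 7.4840*1
y = 7.4840x + 2.5160

y = 7.4840x + 2.5160


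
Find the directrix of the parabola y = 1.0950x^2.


a = 1.0950
1/(4a) = 0.2283
directrix: y = -0.2283 = -0.2283

y = -0.2283


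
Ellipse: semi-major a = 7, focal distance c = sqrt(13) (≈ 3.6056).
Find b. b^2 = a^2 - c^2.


b^2 = 7^2 - (sqrt(13))^2 = 49 - 13 = 36
b = sqrt(36) = 6

b = 6


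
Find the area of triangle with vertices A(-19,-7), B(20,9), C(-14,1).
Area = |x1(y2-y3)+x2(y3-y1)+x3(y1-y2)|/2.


-19*(9-1) = -152
20*(1+ 7) = 160
-14*(-7-9) = 224
sum = 232
Area = |232|/2 = 116.0000

116.0000 sq units


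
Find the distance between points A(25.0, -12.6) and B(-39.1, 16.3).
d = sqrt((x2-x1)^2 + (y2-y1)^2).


dx = -39.1 - 25.0 = -64.1
dy = 16.3 + 12.6 = 28.9
d = sqrt(4108.81 + 835.21) = sqrt(4944.02) = 70.3137

70.3137


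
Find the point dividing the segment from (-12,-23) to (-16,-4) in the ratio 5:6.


Px = (5*(-16) + 6*(-12))/11 = -152/11 = -13.8182
Py = (5*(-4) + 6*(-23))/11 = -158/11 = -14.3636

P = (-13.8182, -14.3636)


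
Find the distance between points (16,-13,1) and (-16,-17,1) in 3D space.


dx=-32, dy=-4, dz=0
d = sqrt(1024+16+0) = sqrt(1040) = 32.2490

32.2490


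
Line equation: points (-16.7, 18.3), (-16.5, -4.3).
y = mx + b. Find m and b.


m = (-22.6)/(0.2) = -113.0000
b = y1 - m*x1 = 18.3 - (-22.6*(-16.7))/(0.2) = 18.3 - 1887.1000 = -1868.8000

y = -113.0000x - 1868.8000


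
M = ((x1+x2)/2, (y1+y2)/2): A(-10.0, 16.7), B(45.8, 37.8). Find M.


Mx = (-10.0 + 45.8)/2 = 35.8/2 = 17.9000
My = (16.7 + 37.8)/2 = 54.5/2 = 27.2500

(17.9000, 27.2500)


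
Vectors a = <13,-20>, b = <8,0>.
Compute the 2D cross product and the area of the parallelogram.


cross = 13*0 + 20*8 = 0 + 160 = 160
Parallelogram area = |160| = 160

cross = 160, parallelogram area = 160


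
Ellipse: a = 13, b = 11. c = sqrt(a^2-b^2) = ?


c^2 = 13^2 - 11^2 = 169 - 121 = 48
c = sqrt(48) = 6.9282

c = 6.9282


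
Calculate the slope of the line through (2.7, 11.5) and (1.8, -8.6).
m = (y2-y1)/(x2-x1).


dy = -8.6 - 11.5 = -20.1
dx = 1.8 - 2.7 = -0.9
m = -20.1/(-0.9) = 22.3333

m = 22.3333


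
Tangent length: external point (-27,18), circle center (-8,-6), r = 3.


d = sqrt((-27+ 8)^2 + (18+ 6)^2) = sqrt(361+576) = 30.6105
L = sqrt(937.0000 - 9) = sqrt(928.0000) = 30.4631

30.4631


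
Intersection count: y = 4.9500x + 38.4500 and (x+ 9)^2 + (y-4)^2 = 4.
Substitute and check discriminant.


Substitute y = 4.9500x + 38.4500: (x+ 9)^2 + (4.9500x+38.4500-4)^2 = 4
Expand to Ax^2 + Bx + C = 0, where b-k = 34.45
A = 1+m^2 = 25.5025
B = 2(m(b-k) - h) = 2(4.9500*34.45 + 9) = 359.055
C = h^2 + (b-k)^2 - r^2 = 81 + 1186.8025 - 4 = 1263.8025
disc = B^2-4AC = 128920.4930 - 128920.4930 = 0
disc = 0

1 intersection point (tangent)


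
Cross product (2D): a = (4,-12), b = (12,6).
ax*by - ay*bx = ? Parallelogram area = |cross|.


cross = 4*6 + 12*12 = 24 + 144 = 168
Parallelogram area = |168| = 168

cross = 168, parallelogram area = 168


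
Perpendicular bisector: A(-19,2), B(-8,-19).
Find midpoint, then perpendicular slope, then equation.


Midpoint = (-13.5, -8.5)
Slope of AB = dy/dx = -21/11 = -1.9091
Perp slope = -dx/dy = 11/21 = 0.5238
b = My - (perp slope)*Mx = -8.5 + (11*(-13.5))/(-21) = -8.5 + 7.0714 = -1.4286

y = 0.5238x - 1.4286


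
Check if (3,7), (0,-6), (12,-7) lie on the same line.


3*(-6+ 7) + 0*(-7-7) + 12*(7+ 6)
= 3 + 0 + 156 = 159

No, not collinear (determinant = 159)


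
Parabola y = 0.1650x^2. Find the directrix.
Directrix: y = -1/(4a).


a = 0.1650
1/(4a) = 1.5152
directrix: y = -1.5152 = -1.5152

y = -1.5152


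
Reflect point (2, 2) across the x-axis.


Reflection rule for x-axis: (x, -y)
(2, 2) -> (2, -2)

(2, -2)


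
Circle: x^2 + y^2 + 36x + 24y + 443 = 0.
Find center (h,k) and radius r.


h = -D/2 = -36/2 = -18
k = -E/2 = -24/2 = -12
r^2 = h^2 + k^2 - F = 324 + 144 - 443 = 25
r = 5

Center (-18, -12), radius = 5


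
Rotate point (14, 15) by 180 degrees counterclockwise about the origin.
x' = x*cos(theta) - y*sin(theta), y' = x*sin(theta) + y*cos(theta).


cos(180) = -1, sin(180) = 0
x' = 14*(-1) - 15*0 = -14
y' = 14*0 + 15*(-1) = -15

(-14, -15)


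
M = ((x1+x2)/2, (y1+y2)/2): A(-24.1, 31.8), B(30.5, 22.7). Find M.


Mx = (-24.1 + 30.5)/2 = 6.4/2 = 3.2000
My = (31.8 + 22.7)/2 = 54.5/2 = 27.2500

(3.2000, 27.2500)


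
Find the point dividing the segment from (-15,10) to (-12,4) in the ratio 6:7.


Px = (6*(-12) + 7*(-15))/13 = -177/13 = -13.6154
Py = (6*4 + 7*10)/13 = 94/13 = 7.2308

P = (-13.6154, 7.2308)


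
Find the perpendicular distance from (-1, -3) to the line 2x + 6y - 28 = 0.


|2*(-1) + 6*(-3) - 28| = |-48| = 48
sqrt(4 + 36) = sqrt(40) = 6.3246
d = 48/sqrt(40) = 7.5895

7.5895


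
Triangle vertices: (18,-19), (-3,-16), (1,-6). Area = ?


18*(-16+ 6) = -180
-3*(-6+ 19) = -39
1*(-19+ 16) = -3
sum = -222
Area = |-222|/2 = 111.0000

111.0000 sq units


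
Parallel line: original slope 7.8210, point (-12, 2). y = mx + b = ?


Parallel lines have equal slopes.
m2 = 7.8210
b2 = 2 - 7.8210*(-12) = 95.8520

y = 7.8210x + 95.8520


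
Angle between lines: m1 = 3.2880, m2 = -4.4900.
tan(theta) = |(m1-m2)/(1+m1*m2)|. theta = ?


m1-m2 = 7.778
1+m1*m2 = -13.76312
tan(theta) = |7.778/(-13.76312)| = 0.565133
theta = arctan(|7.778/(-13.76312)|) = 29.4722 degrees (acute angle)

29.4722 degrees


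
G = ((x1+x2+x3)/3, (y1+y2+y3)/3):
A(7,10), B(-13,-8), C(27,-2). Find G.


Gx = (7- 13+27)/3 = 21/3 = 7.0000
Gy = (10- 8- 2)/3 = 0/3 = 0

G = (7.0000, 0)


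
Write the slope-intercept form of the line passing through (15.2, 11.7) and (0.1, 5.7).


m = (-6)/(-15.1) = 0.3974
b = y1 - m*x1 = 11.7 - (-6*15.2)/(-15.1) = 11.7 - 6.0397 = 5.6603

y = 0.3974x + 5.6603


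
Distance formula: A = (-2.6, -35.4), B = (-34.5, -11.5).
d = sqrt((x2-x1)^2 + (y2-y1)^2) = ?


dx = -34.5 + 2.6 = -31.9
dy = -11.5 + 35.4 = 23.9
d = sqrt(1017.61 + 571.21) = sqrt(1588.82) = 39.8600

39.8600


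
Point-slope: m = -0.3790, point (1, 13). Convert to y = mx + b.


y - 13 = -0.3790(x - 1)
y = -0.3790x + 13 + 0.3790*1
y = -0.3790x + 13.3790

y = -0.3790x + 13.3790


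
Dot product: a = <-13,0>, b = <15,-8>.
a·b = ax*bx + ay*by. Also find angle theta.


a·b = -13*15 + 0*(-8) = -195 + 0 = -195
|a| = sqrt(169+0) = 13.0000
|b| = sqrt(225+64) = 17.0000
cos(theta) = -195/(sqrt(169)*sqrt(289)) = -195/sqrt(48841) = -0.882353
theta = arccos(-195/sqrt(48841)) = 151.9275 degrees

a·b = -195, theta = 151.9275 deg


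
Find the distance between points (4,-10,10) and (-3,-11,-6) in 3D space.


dx=-7, dy=-1, dz=-16
d = sqrt(49+1+256) = sqrt(306) = 17.4929

17.4929


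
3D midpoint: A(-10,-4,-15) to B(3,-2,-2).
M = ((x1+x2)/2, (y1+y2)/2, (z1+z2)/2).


Mx = (-10+3)/2 = -3.5000
My = (-4- 2)/2 = -3.0000
Mz = (-15- 2)/2 = -8.5000

M = (-3.5000, -3.0000, -8.5000)


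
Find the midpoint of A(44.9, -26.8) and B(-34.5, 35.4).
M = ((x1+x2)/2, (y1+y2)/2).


Mx = (44.9 - 34.5)/2 = 10.4/2 = 5.2000
My = (-26.8 + 35.4)/2 = 8.6/2 = 4.3000

(5.2000, 4.3000)


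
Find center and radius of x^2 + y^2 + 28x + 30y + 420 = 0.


h = -D/2 = -28/2 = -14
k = -E/2 = -30/2 = -15
r^2 = h^2 + k^2 - F = 196 + 225 - 420 = 1
r = 1

Center (-14, -15), radius = 1


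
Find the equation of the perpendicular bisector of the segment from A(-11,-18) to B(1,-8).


Midpoint = (-5, -13)
Slope of AB = dy/dx = 10/12 = 0.8333
Perp slope = -dx/dy = -12/10 = -1.2000
b = My - (perp slope)*Mx = -13 + (12*(-5))/10 = -13 - 6.0000 = -19.0000

y = -1.2000x - 19.0000


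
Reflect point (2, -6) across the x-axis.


Reflection rule for x-axis: (x, -y)
(2, -6) -> (2, 6)

(2, 6)


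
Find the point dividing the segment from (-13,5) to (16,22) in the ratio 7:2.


Px = (7*16 + 2*(-13))/9 = 86/9 = 9.5556
Py = (7*22 + 2*5)/9 = 164/9 = 18.2222

P = (9.5556, 18.2222)


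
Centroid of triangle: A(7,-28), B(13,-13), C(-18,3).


Gx = (7+13- 18)/3 = 2/3 = 0.6667
Gy = (-28- 13+3)/3 = -38/3 = -12.6667

G = (0.6667, -12.6667)


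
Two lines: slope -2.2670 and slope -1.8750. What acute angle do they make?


m1-m2 = -0.392
1+m1*m2 = 5.250625
tan(theta) = |-0.392/5.250625| = 0.074658
theta = arctan(|-0.392/5.250625|) = 4.2697 degrees (acute angle)

4.2697 degrees


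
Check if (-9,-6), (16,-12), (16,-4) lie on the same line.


-9*(-12+ 4) + 16*(-4+ 6) + 16*(-6+ 12)
= 72 + 32 + 96 = 200

No, not collinear (determinant = 200)


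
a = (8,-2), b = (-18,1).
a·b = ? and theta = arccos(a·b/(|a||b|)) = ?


a·b = 8*(-18) - 2*1 = -144 - 2 = -146
|a| = sqrt(64+4) = 8.2462
|b| = sqrt(324+1) = 18.0278
cos(theta) = -146/(sqrt(68)*sqrt(325)) = -146/sqrt(22100) = -0.982102
theta = arccos(-146/sqrt(22100)) = 169.1436 degrees

a·b = -146, theta = 169.1436 deg


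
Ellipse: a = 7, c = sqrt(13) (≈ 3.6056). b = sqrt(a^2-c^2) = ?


b^2 = 7^2 - (sqrt(13))^2 = 49 - 13 = 36
b = sqrt(36) = 6

b = 6


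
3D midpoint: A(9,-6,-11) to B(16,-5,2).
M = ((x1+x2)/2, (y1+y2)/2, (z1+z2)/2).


Mx = (9+16)/2 = 12.5000
My = (-6- 5)/2 = -5.5000
Mz = (-11+2)/2 = -4.5000

M = (12.5000, -5.5000, -4.5000)


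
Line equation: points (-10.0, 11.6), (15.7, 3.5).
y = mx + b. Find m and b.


m = (-8.1)/(25.7) = -0.3152
b = y1 - m*x1 = 11.6 - (-8.1*(-10.0))/(25.7) = 11.6 - 3.1518 = 8.4482

y = -0.3152x + 8.4482


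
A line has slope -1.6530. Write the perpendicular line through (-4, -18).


Perpendicular slope = -1/m1 = -1/(-1.6530) = 0.6050
b2 = y0 - m2*x0 = -18 - 4/(-1.6530) = -18 + 2.4198 = -15.5802

y = 0.6050x - 15.5802


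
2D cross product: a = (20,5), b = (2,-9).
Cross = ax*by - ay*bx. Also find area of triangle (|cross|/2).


cross = 20*(-9) - 5*2 = -180 - 10 = -190
Triangle area = |-190|/2 = 190/2 = 95.0000

cross = -190, triangle area = 95.0000


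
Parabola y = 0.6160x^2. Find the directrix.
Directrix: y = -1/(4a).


a = 0.6160
1/(4a) = 0.4058
directrix: y = -0.4058 = -0.4058

y = -0.4058


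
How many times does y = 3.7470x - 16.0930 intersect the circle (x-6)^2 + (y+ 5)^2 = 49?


Substitute y = 3.7470x - 16.0930: (x-6)^2 + (3.7470x- 16.0930+ 5)^2 = 49
Expand to Ax^2 + Bx + C = 0, where b-k = -11.093
A = 1+m^2 = 15.040009
B = 2(m(b-k) - h) = 2(3.7470*(-11.093) - 6) = -95.130942
C = h^2 + (b-k)^2 - r^2 = 36 + 123.054649 - 49 = 110.054649
disc = B^2-4AC = 9049.8961 - 6620.8916 = 2429.0045
disc > 0

2 intersection points


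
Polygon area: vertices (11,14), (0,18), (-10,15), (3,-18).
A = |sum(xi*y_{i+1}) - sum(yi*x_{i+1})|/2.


sum(xi*y_{i+1}) = 11*18 + 0*15 - 10*(-18) + 3*14 = 420
sum(yi*x_{i+1}) = 14*0 + 18*(-10) + 15*3 - 18*11 = -333
Area = |420 + 333|/2 = 753/2 = 376.5000

376.5000 sq units


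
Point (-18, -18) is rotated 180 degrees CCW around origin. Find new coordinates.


cos(180) = -1, sin(180) = 0
x' = -18*(-1) + 18*0 = 18
y' = -18*0 - 18*(-1) = 18

(18, 18)


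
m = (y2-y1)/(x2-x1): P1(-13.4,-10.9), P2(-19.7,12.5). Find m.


dy = 12.5 + 10.9 = 23.4
dx = -19.7 + 13.4 = -6.3
m = 23.4/(-6.3) = -3.7143

m = -3.7143


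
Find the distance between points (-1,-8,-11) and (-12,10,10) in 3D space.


dx=-11, dy=18, dz=21
d = sqrt(121+324+441) = sqrt(886) = 29.7658

29.7658


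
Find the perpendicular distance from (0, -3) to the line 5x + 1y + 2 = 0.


|5*0 + 1*(-3) + 2| = |-1| = 1
sqrt(25 + 1) = sqrt(26) = 5.0990
d = 1/sqrt(26) = 0.1961

0.1961


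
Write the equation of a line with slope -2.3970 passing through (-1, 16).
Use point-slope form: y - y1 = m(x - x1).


y - 16 = -2.3970(x + 1)
y = -2.3970x + 16 + 2.3970*(-1)
y = -2.3970x + 13.6030

y = -2.3970x + 13.6030


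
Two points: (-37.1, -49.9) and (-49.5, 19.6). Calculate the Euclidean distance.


dx = -49.5 + 37.1 = -12.4
dy = 19.6 + 49.9 = 69.5
d = sqrt(153.76 + 4830.25) = sqrt(4984.01) = 70.5975

70.5975


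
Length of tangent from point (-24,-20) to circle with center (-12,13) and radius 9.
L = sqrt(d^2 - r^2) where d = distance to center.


d = sqrt((-24+ 12)^2 + (-20-13)^2) = sqrt(144+1089) = 35.1141
L = sqrt(1233.0000 - 81) = sqrt(1152.0000) = 33.9411

33.9411


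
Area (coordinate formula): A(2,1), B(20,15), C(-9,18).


2*(15-18) = -6
20*(18-1) = 340
-9*(1-15) = 126
sum = 460
Area = |460|/2 = 230.0000

230.0000 sq units


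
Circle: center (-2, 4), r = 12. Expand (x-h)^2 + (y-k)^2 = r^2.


(x+ 2)^2 + (y-4)^2 = 12^2
D = -2h = 4, E = -2k = -8
F = h^2+k^2-r^2 = 4+16-144 = -124

x^2 + y^2 + 4x - 8y - 124 = 0


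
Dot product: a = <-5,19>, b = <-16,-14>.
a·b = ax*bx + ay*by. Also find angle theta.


a·b = -5*(-16) + 19*(-14) = 80 - 266 = -186
|a| = sqrt(25+361) = 19.6469
|b| = sqrt(256+196) = 21.2603
cos(theta) = -186/(sqrt(386)*sqrt(452)) = -186/sqrt(174472) = -0.445297
theta = arccos(-186/sqrt(174472)) = 116.4424 degrees

a·b = -186, theta = 116.4424 deg


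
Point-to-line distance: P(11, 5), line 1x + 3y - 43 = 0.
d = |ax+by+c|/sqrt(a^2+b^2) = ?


|1*11 + 3*5 - 43| = |-17| = 17
sqrt(1 + 9) = sqrt(10) = 3.1623
d = 17/sqrt(10) = 5.3759

5.3759


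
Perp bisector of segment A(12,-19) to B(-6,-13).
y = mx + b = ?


Midpoint = (3, -16)
Slope of AB = dy/dx = 6/(-18) = -0.3333
Perp slope = -dx/dy = 18/6 = 3.0000
b = My - (perp slope)*Mx = -16 + (-18*3)/6 = -16 - 9.0000 = -25.0000

y = 3.0000x - 25.0000


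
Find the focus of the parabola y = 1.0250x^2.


a = 1.0250
4a = 4.1000
focus = (0, 1/4.1000) = (0, 0.2439)

Focus = (0, 0.2439)


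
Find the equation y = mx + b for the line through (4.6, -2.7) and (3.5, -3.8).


m = (-1.1)/(-1.1) = 1.0000
b = y1 - m*x1 = -2.7 - (-1.1*4.6)/(-1.1) = -2.7 - 4.6000 = -7.3000

y = 1.0000x - 7.3000


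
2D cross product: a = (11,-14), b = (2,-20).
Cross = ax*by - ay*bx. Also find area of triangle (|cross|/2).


cross = 11*(-20) + 14*2 = -220 + 28 = -192
Triangle area = |-192|/2 = 192/2 = 96.0000

cross = -192, triangle area = 96.0000


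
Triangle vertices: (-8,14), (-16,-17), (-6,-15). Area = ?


-8*(-17+ 15) = 16
-16*(-15-14) = 464
-6*(14+ 17) = -186
sum = 294
Area = |294|/2 = 147.0000

147.0000 sq units


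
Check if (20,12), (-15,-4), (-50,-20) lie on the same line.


20*(-4+ 20) - 15*(-20-12) - 50*(12+ 4)
= 320 + 480 - 800 = 0

Yes, collinear (determinant = 0)


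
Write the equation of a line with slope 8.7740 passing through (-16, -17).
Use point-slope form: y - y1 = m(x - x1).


y + 17 = 8.7740(x + 16)
y = 8.7740x - 17 - 8.7740*(-16)
y = 8.7740x + 123.3840

y = 8.7740x + 123.3840


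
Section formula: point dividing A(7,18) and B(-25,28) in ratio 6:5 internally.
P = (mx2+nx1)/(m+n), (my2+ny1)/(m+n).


Px = (6*(-25) + 5*7)/11 = -115/11 = -10.4545
Py = (6*28 + 5*18)/11 = 258/11 = 23.4545

P = (-10.4545, 23.4545)


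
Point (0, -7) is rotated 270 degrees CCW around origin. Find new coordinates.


cos(270) = 0, sin(270) = -1
x' = 0*0 + 7*(-1) = -7
y' = 0*(-1) - 7*0 = 0

(-7, 0)


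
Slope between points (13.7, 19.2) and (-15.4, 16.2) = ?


dy = 16.2 - 19.2 = -3.0
dx = -15.4 - 13.7 = -29.1
m = -3.0/(-29.1) = 0.1031

m = 0.1031


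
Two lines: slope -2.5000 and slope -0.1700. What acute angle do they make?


m1-m2 = -2.33
1+m1*m2 = 1.425
tan(theta) = |-2.33/1.425| = 1.635088
theta = arctan(|-2.33/1.425|) = 58.5505 degrees (acute angle)

58.5505 degrees


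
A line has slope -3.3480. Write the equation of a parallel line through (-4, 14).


Parallel lines have equal slopes.
m2 = -3.3480
b2 = 14 + 3.3480*(-4) = 0.6080

y = -3.3480x + 0.6080


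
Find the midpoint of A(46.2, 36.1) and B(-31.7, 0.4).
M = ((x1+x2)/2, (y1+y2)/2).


Mx = (46.2 - 31.7)/2 = 14.5/2 = 7.2500
My = (36.1 + 0.4)/2 = 36.5/2 = 18.2500

(7.2500, 18.2500)


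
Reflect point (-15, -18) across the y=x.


Reflection rule for y=x: (y, x)
(-15, -18) -> (-18, -15)

(-18, -15)


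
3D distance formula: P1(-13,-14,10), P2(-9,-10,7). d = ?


dx=4, dy=4, dz=-3
d = sqrt(16+16+9) = sqrt(41) = 6.4031

6.4031


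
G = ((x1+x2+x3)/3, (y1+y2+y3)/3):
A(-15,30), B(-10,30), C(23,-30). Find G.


Gx = (-15- 10+23)/3 = -2/3 = -0.6667
Gy = (30+30- 30)/3 = 30/3 = 10.0000

G = (-0.6667, 10.0000)


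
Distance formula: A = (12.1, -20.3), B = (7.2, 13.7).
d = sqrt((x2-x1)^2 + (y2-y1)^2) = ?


dx = 7.2 - 12.1 = -4.9
dy = 13.7 + 20.3 = 34.0
d = sqrt(24.01 + 1156.0) = sqrt(1180.01) = 34.3513

34.3513


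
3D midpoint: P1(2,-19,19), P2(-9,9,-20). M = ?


Mx = (2- 9)/2 = -3.5000
My = (-19+9)/2 = -5.0000
Mz = (19- 20)/2 = -0.5000

M = (-3.5000, -5.0000, -0.5000)


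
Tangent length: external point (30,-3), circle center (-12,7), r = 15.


d = sqrt((30+ 12)^2 + (-3-7)^2) = sqrt(1764+100) = 43.1741
L = sqrt(1864.0000 - 225) = sqrt(1639.0000) = 40.4846

40.4846


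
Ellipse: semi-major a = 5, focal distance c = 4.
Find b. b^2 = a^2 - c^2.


b^2 = 5^2 - (4)^2 = 25 - 16 = 9
b = sqrt(9) = 3

b = 3


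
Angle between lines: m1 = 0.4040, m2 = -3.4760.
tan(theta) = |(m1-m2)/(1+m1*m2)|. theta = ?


m1-m2 = 3.88
1+m1*m2 = -0.404304
tan(theta) = |3.88/(-0.404304)| = 9.596739
theta = arctan(|3.88/(-0.404304)|) = 84.0511 degrees (acute angle)

84.0511 degrees


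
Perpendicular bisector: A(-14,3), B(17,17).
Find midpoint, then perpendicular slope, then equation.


Midpoint = (1.5, 10)
Slope of AB = dy/dx = 14/31 = 0.4516
Perp slope = -dx/dy = -31/14 = -2.2143
b = My - (perp slope)*Mx = 10 + (31*1.5)/14 = 10 + 3.3214 = 13.3214

y = -2.2143x + 13.3214


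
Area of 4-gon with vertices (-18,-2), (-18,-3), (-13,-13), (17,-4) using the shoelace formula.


sum(xi*y_{i+1}) = -18*(-3) - 18*(-13) - 13*(-4) + 17*(-2) = 306
sum(yi*x_{i+1}) = -2*(-18) - 3*(-13) - 13*17 - 4*(-18) = -74
Area = |306 + 74|/2 = 380/2 = 190.0000

190.0000 sq units


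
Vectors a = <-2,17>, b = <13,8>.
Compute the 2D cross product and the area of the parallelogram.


cross = -2*8 - 17*13 = -16 - 221 = -237
Parallelogram area = |-237| = 237

cross = -237, parallelogram area = 237


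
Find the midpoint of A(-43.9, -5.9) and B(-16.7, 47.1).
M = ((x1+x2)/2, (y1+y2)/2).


Mx = (-43.9 - 16.7)/2 = -60.6/2 = -30.3000
My = (-5.9 + 47.1)/2 = 41.2/2 = 20.6000

(-30.3000, 20.6000)


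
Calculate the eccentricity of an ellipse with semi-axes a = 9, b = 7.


c = sqrt(81-49) = sqrt(32) = 5.6569
e = c/a = sqrt(32)/9 = 0.6285

e = 0.6285


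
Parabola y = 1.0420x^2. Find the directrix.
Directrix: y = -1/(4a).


a = 1.0420
1/(4a) = 0.2399
directrix: y = -0.2399 = -0.2399

y = -0.2399


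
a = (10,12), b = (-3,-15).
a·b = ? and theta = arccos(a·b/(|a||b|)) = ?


a·b = 10*(-3) + 12*(-15) = -30 - 180 = -210
|a| = sqrt(100+144) = 15.6205
|b| = sqrt(9+225) = 15.2971
cos(theta) = -210/(sqrt(244)*sqrt(234)) = -210/sqrt(57096) = -0.878853
theta = arccos(-210/sqrt(57096)) = 151.5044 degrees

a·b = -210, theta = 151.5044 deg


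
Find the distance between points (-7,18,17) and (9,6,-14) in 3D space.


dx=16, dy=-12, dz=-31
d = sqrt(256+144+961) = sqrt(1361) = 36.8917

36.8917


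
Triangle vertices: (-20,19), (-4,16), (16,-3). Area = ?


-20*(16+ 3) = -380
-4*(-3-19) = 88
16*(19-16) = 48
sum = -244
Area = |-244|/2 = 122.0000

122.0000 sq units


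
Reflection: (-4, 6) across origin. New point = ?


Reflection rule for origin: (-x, -y)
(-4, 6) -> (4, -6)

(4, -6)


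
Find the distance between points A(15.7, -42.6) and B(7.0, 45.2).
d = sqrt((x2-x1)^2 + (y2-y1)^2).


dx = 7.0 - 15.7 = -8.7
dy = 45.2 + 42.6 = 87.8
d = sqrt(75.69 + 7708.84) = sqrt(7784.53) = 88.2300

88.2300


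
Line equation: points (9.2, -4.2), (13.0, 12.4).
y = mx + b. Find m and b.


m = (16.6)/(3.8) = 4.3684
b = y1 - m*x1 = -4.2 - (16.6*9.2)/(3.8) = -4.2 - 40.1895 = -44.3895

y = 4.3684x - 44.3895


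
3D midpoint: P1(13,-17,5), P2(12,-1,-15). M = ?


Mx = (13+12)/2 = 12.5000
My = (-17- 1)/2 = -9.0000
Mz = (5- 15)/2 = -5.0000

M = (12.5000, -9.0000, -5.0000)


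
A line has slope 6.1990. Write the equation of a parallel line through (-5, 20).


Parallel lines have equal slopes.
m2 = 6.1990
b2 = 20 - 6.1990*(-5) = 50.9950

y = 6.1990x + 50.9950


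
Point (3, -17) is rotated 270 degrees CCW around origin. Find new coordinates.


cos(270) = 0, sin(270) = -1
x' = 3*0 + 17*(-1) = -17
y' = 3*(-1) - 17*0 = -3

(-17, -3)


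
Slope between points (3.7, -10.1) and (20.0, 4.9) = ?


dy = 4.9 + 10.1 = 15.0
dx = 20.0 - 3.7 = 16.3
m = 15.0/16.3 = 0.9202

m = 0.9202


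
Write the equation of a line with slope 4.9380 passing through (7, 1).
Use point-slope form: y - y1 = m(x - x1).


y - 1 = 4.9380(x - 7)
y = 4.9380x + 1 - 4.9380*7
y = 4.9380x - 33.5660

y = 4.9380x - 33.5660


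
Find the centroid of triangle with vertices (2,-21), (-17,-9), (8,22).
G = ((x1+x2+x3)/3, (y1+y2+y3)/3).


Gx = (2- 17+8)/3 = -7/3 = -2.3333
Gy = (-21- 9+22)/3 = -8/3 = -2.6667

G = (-2.3333, -2.6667)


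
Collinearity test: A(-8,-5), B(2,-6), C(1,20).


-8*(-6-20) + 2*(20+ 5) + 1*(-5+ 6)
= 208 + 50 + 1 = 259

No, not collinear (determinant = 259)


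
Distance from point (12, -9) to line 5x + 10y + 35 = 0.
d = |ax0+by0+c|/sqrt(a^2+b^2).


|5*12 + 10*(-9) + 35| = |5| = 5
sqrt(25 + 100) = sqrt(125) = 11.1803
d = 5/sqrt(125) = 0.4472

0.4472


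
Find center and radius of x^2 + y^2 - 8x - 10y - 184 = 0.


h = -D/2 = 8/2 = 4
k = -E/2 = 10/2 = 5
r^2 = h^2 + k^2 - F = 16 + 25 + 184 = 225
r = 15

Center (4, 5), radius = 15


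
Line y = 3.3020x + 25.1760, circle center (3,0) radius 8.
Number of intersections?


Substitute y = 3.3020x + 25.1760: (x-3)^2 + (3.3020x+25.1760-0)^2 = 64
Expand to Ax^2 + Bx + C = 0, where b-k = 25.176
A = 1+m^2 = 11.903204
B = 2(m(b-k) - h) = 2(3.3020*25.176 - 3) = 160.262304
C = h^2 + (b-k)^2 - r^2 = 9 + 633.830976 - 64 = 578.830976
disc = B^2-4AC = 25684.0061 - 27559.7728 = -1875.7667
disc < 0

0 intersection points


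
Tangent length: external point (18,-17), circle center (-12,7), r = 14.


d = sqrt((18+ 12)^2 + (-17-7)^2) = sqrt(900+576) = 38.4187
L = sqrt(1476.0000 - 196) = sqrt(1280.0000) = 35.7771

35.7771


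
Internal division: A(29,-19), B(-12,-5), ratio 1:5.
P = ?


Px = (1*(-12) + 5*29)/6 = 133/6 = 22.1667
Py = (1*(-5) + 5*(-19))/6 = -100/6 = -16.6667

P = (22.1667, -16.6667)


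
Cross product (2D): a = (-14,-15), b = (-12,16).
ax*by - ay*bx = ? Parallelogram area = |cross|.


cross = -14*16 + 15*(-12) = -224 - 180 = -404
Parallelogram area = |-404| = 404

cross = -404, parallelogram area = 404


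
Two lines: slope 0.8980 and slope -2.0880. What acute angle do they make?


m1-m2 = 2.986
1+m1*m2 = -0.875024
tan(theta) = |2.986/(-0.875024)| = 3.412478
theta = arctan(|2.986/(-0.875024)|) = 73.6672 degrees (acute angle)

73.6672 degrees


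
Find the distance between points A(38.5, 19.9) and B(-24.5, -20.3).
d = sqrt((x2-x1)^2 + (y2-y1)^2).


dx = -24.5 - 38.5 = -63.0
dy = -20.3 - 19.9 = -40.2
d = sqrt(3969.0 + 1616.04) = sqrt(5585.04) = 74.7331

74.7331


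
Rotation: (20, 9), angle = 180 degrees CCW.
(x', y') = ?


cos(180) = -1, sin(180) = 0
x' = 20*(-1) - 9*0 = -20
y' = 20*0 + 9*(-1) = -9

(-20, -9)


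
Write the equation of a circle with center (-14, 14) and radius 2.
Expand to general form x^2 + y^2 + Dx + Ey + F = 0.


(x+ 14)^2 + (y-14)^2 = 2^2
D = -2h = 28, E = -2k = -28
F = h^2+k^2-r^2 = 196+196-4 = 388

x^2 + y^2 + 28x - 28y + 388 = 0


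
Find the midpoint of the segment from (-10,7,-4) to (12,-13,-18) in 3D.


Mx = (-10+12)/2 = 1.0000
My = (7- 13)/2 = -3.0000
Mz = (-4- 18)/2 = -11.0000

M = (1.0000, -3.0000, -11.0000)


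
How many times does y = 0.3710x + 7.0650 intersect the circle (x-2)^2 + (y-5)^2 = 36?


Substitute y = 0.3710x + 7.0650: (x-2)^2 + (0.3710x+7.0650-5)^2 = 36
Expand to Ax^2 + Bx + C = 0, where b-k = 2.065
A = 1+m^2 = 1.137641
B = 2(m(b-k) - h) = 2(0.3710*2.065 - 2) = -2.46777
C = h^2 + (b-k)^2 - r^2 = 4 + 4.264225 - 36 = -27.735775
disc = B^2-4AC = 6.0899 + 126.2134 = 132.3033
disc > 0

2 intersection points


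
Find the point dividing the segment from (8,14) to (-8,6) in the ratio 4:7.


Px = (4*(-8) + 7*8)/11 = 24/11 = 2.1818
Py = (4*6 + 7*14)/11 = 122/11 = 11.0909

P = (2.1818, 11.0909)


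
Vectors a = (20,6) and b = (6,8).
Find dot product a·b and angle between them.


a·b = 20*6 + 6*8 = 120 + 48 = 168
|a| = sqrt(400+36) = 20.8806
|b| = sqrt(36+64) = 10.0000
cos(theta) = 168/(sqrt(436)*sqrt(100)) = 168/sqrt(43600) = 0.804574
theta = arccos(168/sqrt(43600)) = 36.4309 degrees

a·b = 168, theta = 36.4309 deg


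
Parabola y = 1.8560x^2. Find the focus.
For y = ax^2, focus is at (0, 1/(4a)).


a = 1.8560
4a = 7.4240
focus = (0, 1/7.4240) = (0, 0.1347)

Focus = (0, 0.1347)


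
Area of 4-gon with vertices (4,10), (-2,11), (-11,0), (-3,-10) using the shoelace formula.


sum(xi*y_{i+1}) = 4*11 - 2*0 - 11*(-10) - 3*10 = 124
sum(yi*x_{i+1}) = 10*(-2) + 11*(-11) + 0*(-3) - 10*4 = -181
Area = |124 + 181|/2 = 305/2 = 152.5000

152.5000 sq units


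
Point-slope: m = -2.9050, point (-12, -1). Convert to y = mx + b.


y + 1 = -2.9050(x + 12)
y = -2.9050x - 1 + 2.9050*(-12)
y = -2.9050x - 35.8600

y = -2.9050x - 35.8600


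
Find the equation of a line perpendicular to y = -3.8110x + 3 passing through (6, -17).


Perpendicular slope = -1/m1 = -1/(-3.8110) = 0.2624
b2 = y0 - m2*x0 = -17 + 6/(-3.8110) = -17 - 1.5744 = -18.5744

y = 0.2624x - 18.5744


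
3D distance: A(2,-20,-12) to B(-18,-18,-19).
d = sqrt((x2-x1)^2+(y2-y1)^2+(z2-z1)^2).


dx=-20, dy=2, dz=-7
d = sqrt(400+4+49) = sqrt(453) = 21.2838

21.2838


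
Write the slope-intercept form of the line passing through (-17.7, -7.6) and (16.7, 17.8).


m = (25.4)/(34.4) = 0.7384
b = y1 - m*x1 = -7.6 - (25.4*(-17.7))/(34.4) = -7.6 + 13.0692 = 5.4692

y = 0.7384x + 5.4692


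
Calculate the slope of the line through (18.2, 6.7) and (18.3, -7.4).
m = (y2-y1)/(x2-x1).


dy = -7.4 - 6.7 = -14.1
dx = 18.3 - 18.2 = 0.1
m = -14.1/0.1 = -141.0000

m = -141.0000


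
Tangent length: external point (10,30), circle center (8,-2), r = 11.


d = sqrt((10-8)^2 + (30+ 2)^2) = sqrt(4+1024) = 32.0624
L = sqrt(1028.0000 - 121) = sqrt(907.0000) = 30.1164

30.1164


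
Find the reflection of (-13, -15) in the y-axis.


Reflection rule for y-axis: (-x, y)
(-13, -15) -> (13, -15)

(13, -15)


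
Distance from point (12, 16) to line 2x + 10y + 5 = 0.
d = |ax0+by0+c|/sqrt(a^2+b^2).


|2*12 + 10*16 + 5| = |189| = 189
sqrt(4 + 100) = sqrt(104) = 10.1980
d = 189/sqrt(104) = 18.5330

18.5330


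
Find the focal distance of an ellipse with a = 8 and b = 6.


c^2 = 8^2 - 6^2 = 64 - 36 = 28
c = sqrt(28) = 5.2915

c = 5.2915


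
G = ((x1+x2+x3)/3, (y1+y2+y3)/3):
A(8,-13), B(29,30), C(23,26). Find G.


Gx = (8+29+23)/3 = 60/3 = 20.0000
Gy = (-13+30+26)/3 = 43/3 = 14.3333

G = (20.0000, 14.3333)


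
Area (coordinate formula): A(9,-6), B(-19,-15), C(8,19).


9*(-15-19) = -306
-19*(19+ 6) = -475
8*(-6+ 15) = 72
sum = -709
Area = |-709|/2 = 354.5000

354.5000 sq units


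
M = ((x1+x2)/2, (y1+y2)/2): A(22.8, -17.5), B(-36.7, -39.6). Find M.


Mx = (22.8 - 36.7)/2 = -13.9/2 = -6.9500
My = (-17.5 - 39.6)/2 = -57.1/2 = -28.5500

(-6.9500, -28.5500)


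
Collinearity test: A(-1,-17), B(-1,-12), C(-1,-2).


-1*(-12+ 2) - 1*(-2+ 17) - 1*(-17+ 12)
= 10 - 15 + 5 = 0

Yes, collinear (determinant = 0)


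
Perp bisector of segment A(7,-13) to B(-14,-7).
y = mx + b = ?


Midpoint = (-3.5, -10)
Slope of AB = dy/dx = 6/(-21) = -0.2857
Perp slope = -dx/dy = 21/6 = 3.5000
b = My - (perp slope)*Mx = -10 + (-21*(-3.5))/6 = -10 + 12.2500 = 2.2500

y = 3.5000x + 2.2500


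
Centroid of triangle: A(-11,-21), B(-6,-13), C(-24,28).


Gx = (-11- 6- 24)/3 = -41/3 = -13.6667
Gy = (-21- 13+28)/3 = -6/3 = -2.0000

G = (-13.6667, -2.0000)


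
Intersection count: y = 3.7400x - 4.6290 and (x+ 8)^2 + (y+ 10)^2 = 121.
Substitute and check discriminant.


Substitute y = 3.7400x - 4.6290: (x+ 8)^2 + (3.7400x- 4.6290+ 10)^2 = 121
Expand to Ax^2 + Bx + C = 0, where b-k = 5.371
A = 1+m^2 = 14.9876
B = 2(m(b-k) - h) = 2(3.7400*5.371 + 8) = 56.17508
C = h^2 + (b-k)^2 - r^2 = 64 + 28.847641 - 121 = -28.152359
disc = B^2-4AC = 3155.6396 + 1687.7452 = 4843.3848
disc > 0

2 intersection points


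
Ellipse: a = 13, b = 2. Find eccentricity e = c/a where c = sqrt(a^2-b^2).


c = sqrt(169-4) = sqrt(165) = 12.8452
e = c/a = sqrt(165)/13 = 0.9881

e = 0.9881


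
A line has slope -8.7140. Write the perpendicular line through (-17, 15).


Perpendicular slope = -1/m1 = -1/(-8.7140) = 0.1148
b2 = y0 - m2*x0 = 15 - 17/(-8.7140) = 15 + 1.9509 = 16.9509

y = 0.1148x + 16.9509


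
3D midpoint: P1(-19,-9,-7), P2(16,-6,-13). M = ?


Mx = (-19+16)/2 = -1.5000
My = (-9- 6)/2 = -7.5000
Mz = (-7- 13)/2 = -10.0000

M = (-1.5000, -7.5000, -10.0000)


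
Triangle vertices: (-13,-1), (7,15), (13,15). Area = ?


-13*(15-15) = 0
7*(15+ 1) = 112
13*(-1-15) = -208
sum = -96
Area = |-96|/2 = 48.0000

48.0000 sq units


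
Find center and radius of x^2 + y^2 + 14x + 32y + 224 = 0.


h = -D/2 = -14/2 = -7
k = -E/2 = -32/2 = -16
r^2 = h^2 + k^2 - F = 49 + 256 - 224 = 81
r = 9

Center (-7, -16), radius = 9


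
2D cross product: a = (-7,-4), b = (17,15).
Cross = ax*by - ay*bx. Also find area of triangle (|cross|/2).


cross = -7*15 + 4*17 = -105 + 68 = -37
Triangle area = |-37|/2 = 37/2 = 18.5000

cross = -37, triangle area = 18.5000


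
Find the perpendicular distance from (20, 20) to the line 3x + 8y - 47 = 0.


|3*20 + 8*20 - 47| = |173| = 173
sqrt(9 + 64) = sqrt(73) = 8.5440
d = 173/sqrt(73) = 20.2481

20.2481


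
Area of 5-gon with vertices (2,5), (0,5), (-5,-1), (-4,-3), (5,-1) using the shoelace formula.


sum(xi*y_{i+1}) = 2*5 + 0*(-1) - 5*(-3) - 4*(-1) + 5*5 = 54
sum(yi*x_{i+1}) = 5*0 + 5*(-5) - 1*(-4) - 3*5 - 1*2 = -38
Area = |54 + 38|/2 = 92/2 = 46.0000

46.0000 sq units


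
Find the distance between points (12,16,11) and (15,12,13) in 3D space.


dx=3, dy=-4, dz=2
d = sqrt(9+16+4) = sqrt(29) = 5.3852

5.3852


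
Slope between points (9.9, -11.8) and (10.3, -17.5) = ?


dy = -17.5 + 11.8 = -5.7
dx = 10.3 - 9.9 = 0.4
m = -5.7/0.4 = -14.2500

m = -14.2500


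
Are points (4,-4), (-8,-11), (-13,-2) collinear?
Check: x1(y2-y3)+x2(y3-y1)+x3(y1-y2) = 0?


4*(-11+ 2) - 8*(-2+ 4) - 13*(-4+ 11)
= -36 - 16 - 91 = -143

No, not collinear (determinant = -143)
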